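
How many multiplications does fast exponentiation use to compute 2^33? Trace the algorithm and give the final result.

Computing 2^33 by squaring (build up from 2^1; each line after the first costs one multiplication):

2^1 = 2
2^2 = (2^1)^2 = 2^2 = 4
2^4 = (2^2)^2 = 4^2 = 16
2^8 = (2^4)^2 = 16^2 = 256
2^16 = (2^8)^2 = 256^2 = 65536
2^32 = (2^16)^2 = 65536^2 = 4294967296
2^33 = 2 * 2^32 = 2 * 4294967296 = 8589934592

Result: 8589934592
Multiplications needed: 6 (6 lines after 2^1)

2^33 = 8589934592. Using exponentiation by squaring, this requires 6 multiplications. The key idea: if the exponent is even, square the half-power; if odd, multiply by the base once.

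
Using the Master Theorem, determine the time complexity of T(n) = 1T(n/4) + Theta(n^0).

Master Theorem for T(n) = 1T(n/4) + O(n^0):

a = 1, b = 4, c = 0
log_b(a) = log_4(1) = 0.0000

Case 2: c = 0 = log_4(1) = 0.0000
T(n) = O(n^0 log n) = O(log n)

For T(n) = 1T(n/4) + O(n^0): log_4(1) = 0.0000. This is Case 2 of the Master Theorem (c = log_b(a), equal work at all levels), giving O(log n).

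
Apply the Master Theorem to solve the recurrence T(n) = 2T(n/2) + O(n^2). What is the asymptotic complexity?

Master Theorem for T(n) = 2T(n/2) + O(n^2):

a = 2, b = 2, c = 2
log_b(a) = log_2(2) = 1.0000

Case 3: c = 2 > log_2(2) = 1.0000
T(n) = O(n^2) = O(n^2)

For T(n) = 2T(n/2) + O(n^2): log_2(2) = 1.0000. This is Case 3 of the Master Theorem (c > log_b(a), work dominated by root), giving O(n^2).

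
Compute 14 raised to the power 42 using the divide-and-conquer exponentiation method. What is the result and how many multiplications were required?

Computing 14^42 by squaring (build up from 14^1; each line after the first costs one multiplication):

14^1 = 14
14^2 = (14^1)^2 = 14^2 = 196
14^4 = (14^2)^2 = 196^2 = 38416
14^5 = 14 * 14^4 = 14 * 38416 = 537824
14^10 = (14^5)^2 = 537824^2 = 289254654976
14^20 = (14^10)^2 = 289254654976^2 = 83668255425284801560576
14^21 = 14 * 14^20 = 14 * 83668255425284801560576 = 1171355575953987221848064
14^42 = (14^21)^2 = 1171355575953987221848064^2 = 1372073885318497127491074758162987278899500548096

Result: 1372073885318497127491074758162987278899500548096
Multiplications needed: 7 (7 lines after 14^1)

14^42 = 1372073885318497127491074758162987278899500548096. Using exponentiation by squaring, this requires 7 multiplications. The key idea: if the exponent is even, square the half-power; if odd, multiply by the base once.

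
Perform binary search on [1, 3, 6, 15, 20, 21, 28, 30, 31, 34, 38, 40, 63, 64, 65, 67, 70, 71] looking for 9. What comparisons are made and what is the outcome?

Binary search for 9 in [1, 3, 6, 15, 20, 21, 28, 30, 31, 34, 38, 40, 63, 64, 65, 67, 70, 71]:

lo=0, hi=17, mid=8, arr[mid]=31 -> 31 > 9, search left half
lo=0, hi=7, mid=3, arr[mid]=15 -> 15 > 9, search left half
lo=0, hi=2, mid=1, arr[mid]=3 -> 3 < 9, search right half
lo=2, hi=2, mid=2, arr[mid]=6 -> 6 < 9, search right half
lo=3 > hi=2, target 9 not found

Binary search determines that 9 is not in the array after 4 comparisons. The search space was exhausted without finding the target.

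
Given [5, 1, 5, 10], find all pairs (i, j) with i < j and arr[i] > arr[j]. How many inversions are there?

Finding inversions in [5, 1, 5, 10]:

(0, 1): arr[0]=5 > arr[1]=1

Total inversions: 1

The array has 1 inversion(s): (0,1). Each pair (i,j) satisfies i < j and arr[i] > arr[j].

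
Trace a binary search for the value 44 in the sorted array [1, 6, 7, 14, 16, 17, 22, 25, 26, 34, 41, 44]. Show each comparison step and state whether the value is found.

Binary search for 44 in [1, 6, 7, 14, 16, 17, 22, 25, 26, 34, 41, 44]:

lo=0, hi=11, mid=5, arr[mid]=17 -> 17 < 44, search right half
lo=6, hi=11, mid=8, arr[mid]=26 -> 26 < 44, search right half
lo=9, hi=11, mid=10, arr[mid]=41 -> 41 < 44, search right half
lo=11, hi=11, mid=11, arr[mid]=44 -> Found target at index 11!

Binary search finds 44 at index 11 after 4 comparisons. The search repeatedly halves the search space by comparing with the middle element.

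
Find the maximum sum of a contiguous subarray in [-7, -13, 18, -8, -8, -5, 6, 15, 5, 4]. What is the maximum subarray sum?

Using Kadane's algorithm on [-7, -13, 18, -8, -8, -5, 6, 15, 5, 4]:

Scanning through the array:
Position 1 (value -13): max_ending_here = -13, max_so_far = -7
Position 2 (value 18): max_ending_here = 18, max_so_far = 18
Position 3 (value -8): max_ending_here = 10, max_so_far = 18
Position 4 (value -8): max_ending_here = 2, max_so_far = 18
Position 5 (value -5): max_ending_here = -3, max_so_far = 18
Position 6 (value 6): max_ending_here = 6, max_so_far = 18
Position 7 (value 15): max_ending_here = 21, max_so_far = 21
Position 8 (value 5): max_ending_here = 26, max_so_far = 26
Position 9 (value 4): max_ending_here = 30, max_so_far = 30

Maximum subarray: [6, 15, 5, 4]
Maximum sum: 30

The maximum subarray is [6, 15, 5, 4] with sum 30. This subarray runs from index 6 to index 9.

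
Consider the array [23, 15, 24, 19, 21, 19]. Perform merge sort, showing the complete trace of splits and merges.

Merge sort trace:

Split: [23, 15, 24, 19, 21, 19] -> [23, 15, 24] and [19, 21, 19]
  Split: [23, 15, 24] -> [23] and [15, 24]
    Split: [15, 24] -> [15] and [24]
    Merge: [15] + [24] -> [15, 24]
  Merge: [23] + [15, 24] -> [15, 23, 24]
  Split: [19, 21, 19] -> [19] and [21, 19]
    Split: [21, 19] -> [21] and [19]
    Merge: [21] + [19] -> [19, 21]
  Merge: [19] + [19, 21] -> [19, 19, 21]
Merge: [15, 23, 24] + [19, 19, 21] -> [15, 19, 19, 21, 23, 24]

Final sorted array: [15, 19, 19, 21, 23, 24]

The merge sort proceeds by recursively splitting the array and merging sorted halves.
After all merges, the sorted array is [15, 19, 19, 21, 23, 24].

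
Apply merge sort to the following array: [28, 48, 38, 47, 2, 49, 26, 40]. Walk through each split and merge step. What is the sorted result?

Merge sort trace:

Split: [28, 48, 38, 47, 2, 49, 26, 40] -> [28, 48, 38, 47] and [2, 49, 26, 40]
  Split: [28, 48, 38, 47] -> [28, 48] and [38, 47]
    Split: [28, 48] -> [28] and [48]
    Merge: [28] + [48] -> [28, 48]
    Split: [38, 47] -> [38] and [47]
    Merge: [38] + [47] -> [38, 47]
  Merge: [28, 48] + [38, 47] -> [28, 38, 47, 48]
  Split: [2, 49, 26, 40] -> [2, 49] and [26, 40]
    Split: [2, 49] -> [2] and [49]
    Merge: [2] + [49] -> [2, 49]
    Split: [26, 40] -> [26] and [40]
    Merge: [26] + [40] -> [26, 40]
  Merge: [2, 49] + [26, 40] -> [2, 26, 40, 49]
Merge: [28, 38, 47, 48] + [2, 26, 40, 49] -> [2, 26, 28, 38, 40, 47, 48, 49]

Final sorted array: [2, 26, 28, 38, 40, 47, 48, 49]

The merge sort proceeds by recursively splitting the array and merging sorted halves.
After all merges, the sorted array is [2, 26, 28, 38, 40, 47, 48, 49].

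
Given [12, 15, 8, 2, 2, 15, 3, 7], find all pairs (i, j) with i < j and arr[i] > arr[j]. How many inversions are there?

Finding inversions in [12, 15, 8, 2, 2, 15, 3, 7]:

(0, 2): arr[0]=12 > arr[2]=8
(0, 3): arr[0]=12 > arr[3]=2
(0, 4): arr[0]=12 > arr[4]=2
(0, 6): arr[0]=12 > arr[6]=3
(0, 7): arr[0]=12 > arr[7]=7
(1, 2): arr[1]=15 > arr[2]=8
(1, 3): arr[1]=15 > arr[3]=2
(1, 4): arr[1]=15 > arr[4]=2
(1, 6): arr[1]=15 > arr[6]=3
(1, 7): arr[1]=15 > arr[7]=7
(2, 3): arr[2]=8 > arr[3]=2
(2, 4): arr[2]=8 > arr[4]=2
(2, 6): arr[2]=8 > arr[6]=3
(2, 7): arr[2]=8 > arr[7]=7
(5, 6): arr[5]=15 > arr[6]=3
(5, 7): arr[5]=15 > arr[7]=7

Total inversions: 16

The array has 16 inversion(s): (0,2), (0,3), (0,4), (0,6), (0,7), (1,2), (1,3), (1,4), (1,6), (1,7), (2,3), (2,4), (2,6), (2,7), (5,6), (5,7). Each pair (i,j) satisfies i < j and arr[i] > arr[j].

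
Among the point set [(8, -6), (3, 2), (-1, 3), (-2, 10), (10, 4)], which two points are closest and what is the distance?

Computing all pairwise distances among 5 points:

d((8, -6), (3, 2)) = 9.434
d((8, -6), (-1, 3)) = 12.7279
d((8, -6), (-2, 10)) = 18.868
d((8, -6), (10, 4)) = 10.198
d((3, 2), (-1, 3)) = 4.1231 <-- minimum
d((3, 2), (-2, 10)) = 9.434
d((3, 2), (10, 4)) = 7.2801
d((-1, 3), (-2, 10)) = 7.0711
d((-1, 3), (10, 4)) = 11.0454
d((-2, 10), (10, 4)) = 13.4164

Closest pair: (3, 2) and (-1, 3) with distance 4.1231

The closest pair is (3, 2) and (-1, 3) with Euclidean distance 4.1231. For 5 points, brute-force pairwise comparison is shown above. For large n, the divide-and-conquer algorithm (sort by x, recurse on halves, check the dividing strip) achieves O(n log n).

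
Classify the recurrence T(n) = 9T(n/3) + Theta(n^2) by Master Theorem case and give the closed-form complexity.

Master Theorem for T(n) = 9T(n/3) + O(n^2):

a = 9, b = 3, c = 2
log_b(a) = log_3(9) = 2.0000

Case 2: c = 2 = log_3(9) = 2.0000
T(n) = O(n^2 log n) = O(n^2 log n)

For T(n) = 9T(n/3) + O(n^2): log_3(9) = 2.0000. This is Case 2 of the Master Theorem (c = log_b(a), equal work at all levels), giving O(n^2 log n).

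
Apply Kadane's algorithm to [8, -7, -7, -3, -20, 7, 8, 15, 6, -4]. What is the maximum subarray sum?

Using Kadane's algorithm on [8, -7, -7, -3, -20, 7, 8, 15, 6, -4]:

Scanning through the array:
Position 1 (value -7): max_ending_here = 1, max_so_far = 8
Position 2 (value -7): max_ending_here = -6, max_so_far = 8
Position 3 (value -3): max_ending_here = -3, max_so_far = 8
Position 4 (value -20): max_ending_here = -20, max_so_far = 8
Position 5 (value 7): max_ending_here = 7, max_so_far = 8
Position 6 (value 8): max_ending_here = 15, max_so_far = 15
Position 7 (value 15): max_ending_here = 30, max_so_far = 30
Position 8 (value 6): max_ending_here = 36, max_so_far = 36
Position 9 (value -4): max_ending_here = 32, max_so_far = 36

Maximum subarray: [7, 8, 15, 6]
Maximum sum: 36

The maximum subarray is [7, 8, 15, 6] with sum 36. This subarray runs from index 5 to index 8.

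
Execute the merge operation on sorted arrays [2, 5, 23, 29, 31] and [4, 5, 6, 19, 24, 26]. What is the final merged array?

Merging process:

Compare 2 vs 4: take 2 from left. Merged: [2]
Compare 5 vs 4: take 4 from right. Merged: [2, 4]
Compare 5 vs 5: take 5 from left. Merged: [2, 4, 5]
Compare 23 vs 5: take 5 from right. Merged: [2, 4, 5, 5]
Compare 23 vs 6: take 6 from right. Merged: [2, 4, 5, 5, 6]
Compare 23 vs 19: take 19 from right. Merged: [2, 4, 5, 5, 6, 19]
Compare 23 vs 24: take 23 from left. Merged: [2, 4, 5, 5, 6, 19, 23]
Compare 29 vs 24: take 24 from right. Merged: [2, 4, 5, 5, 6, 19, 23, 24]
Compare 29 vs 26: take 26 from right. Merged: [2, 4, 5, 5, 6, 19, 23, 24, 26]
Append remaining from left: [29, 31]. Merged: [2, 4, 5, 5, 6, 19, 23, 24, 26, 29, 31]

Final merged array: [2, 4, 5, 5, 6, 19, 23, 24, 26, 29, 31]
Total comparisons: 9

The merged array is [2, 4, 5, 5, 6, 19, 23, 24, 26, 29, 31], requiring 9 comparisons. The merge step runs in O(n) time where n is the total number of elements.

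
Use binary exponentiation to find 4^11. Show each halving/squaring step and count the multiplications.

Computing 4^11 by squaring (build up from 4^1; each line after the first costs one multiplication):

4^1 = 4
4^2 = (4^1)^2 = 4^2 = 16
4^4 = (4^2)^2 = 16^2 = 256
4^5 = 4 * 4^4 = 4 * 256 = 1024
4^10 = (4^5)^2 = 1024^2 = 1048576
4^11 = 4 * 4^10 = 4 * 1048576 = 4194304

Result: 4194304
Multiplications needed: 5 (5 lines after 4^1)

4^11 = 4194304. Using exponentiation by squaring, this requires 5 multiplications. The key idea: if the exponent is even, square the half-power; if odd, multiply by the base once.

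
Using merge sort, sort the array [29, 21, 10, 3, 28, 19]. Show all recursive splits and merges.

Merge sort trace:

Split: [29, 21, 10, 3, 28, 19] -> [29, 21, 10] and [3, 28, 19]
  Split: [29, 21, 10] -> [29] and [21, 10]
    Split: [21, 10] -> [21] and [10]
    Merge: [21] + [10] -> [10, 21]
  Merge: [29] + [10, 21] -> [10, 21, 29]
  Split: [3, 28, 19] -> [3] and [28, 19]
    Split: [28, 19] -> [28] and [19]
    Merge: [28] + [19] -> [19, 28]
  Merge: [3] + [19, 28] -> [3, 19, 28]
Merge: [10, 21, 29] + [3, 19, 28] -> [3, 10, 19, 21, 28, 29]

Final sorted array: [3, 10, 19, 21, 28, 29]

The merge sort proceeds by recursively splitting the array and merging sorted halves.
After all merges, the sorted array is [3, 10, 19, 21, 28, 29].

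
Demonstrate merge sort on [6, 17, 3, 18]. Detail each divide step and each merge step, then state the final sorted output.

Merge sort trace:

Split: [6, 17, 3, 18] -> [6, 17] and [3, 18]
  Split: [6, 17] -> [6] and [17]
  Merge: [6] + [17] -> [6, 17]
  Split: [3, 18] -> [3] and [18]
  Merge: [3] + [18] -> [3, 18]
Merge: [6, 17] + [3, 18] -> [3, 6, 17, 18]

Final sorted array: [3, 6, 17, 18]

The merge sort proceeds by recursively splitting the array and merging sorted halves.
After all merges, the sorted array is [3, 6, 17, 18].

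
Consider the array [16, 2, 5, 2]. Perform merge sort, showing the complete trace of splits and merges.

Merge sort trace:

Split: [16, 2, 5, 2] -> [16, 2] and [5, 2]
  Split: [16, 2] -> [16] and [2]
  Merge: [16] + [2] -> [2, 16]
  Split: [5, 2] -> [5] and [2]
  Merge: [5] + [2] -> [2, 5]
Merge: [2, 16] + [2, 5] -> [2, 2, 5, 16]

Final sorted array: [2, 2, 5, 16]

The merge sort proceeds by recursively splitting the array and merging sorted halves.
After all merges, the sorted array is [2, 2, 5, 16].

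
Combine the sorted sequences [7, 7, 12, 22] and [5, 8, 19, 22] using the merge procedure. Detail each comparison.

Merging process:

Compare 7 vs 5: take 5 from right. Merged: [5]
Compare 7 vs 8: take 7 from left. Merged: [5, 7]
Compare 7 vs 8: take 7 from left. Merged: [5, 7, 7]
Compare 12 vs 8: take 8 from right. Merged: [5, 7, 7, 8]
Compare 12 vs 19: take 12 from left. Merged: [5, 7, 7, 8, 12]
Compare 22 vs 19: take 19 from right. Merged: [5, 7, 7, 8, 12, 19]
Compare 22 vs 22: take 22 from left. Merged: [5, 7, 7, 8, 12, 19, 22]
Append remaining from right: [22]. Merged: [5, 7, 7, 8, 12, 19, 22, 22]

Final merged array: [5, 7, 7, 8, 12, 19, 22, 22]
Total comparisons: 7

The merged array is [5, 7, 7, 8, 12, 19, 22, 22], requiring 7 comparisons. The merge step runs in O(n) time where n is the total number of elements.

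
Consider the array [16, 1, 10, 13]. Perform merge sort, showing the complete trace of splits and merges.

Merge sort trace:

Split: [16, 1, 10, 13] -> [16, 1] and [10, 13]
  Split: [16, 1] -> [16] and [1]
  Merge: [16] + [1] -> [1, 16]
  Split: [10, 13] -> [10] and [13]
  Merge: [10] + [13] -> [10, 13]
Merge: [1, 16] + [10, 13] -> [1, 10, 13, 16]

Final sorted array: [1, 10, 13, 16]

The merge sort proceeds by recursively splitting the array and merging sorted halves.
After all merges, the sorted array is [1, 10, 13, 16].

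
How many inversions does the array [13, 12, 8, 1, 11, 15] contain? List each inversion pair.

Finding inversions in [13, 12, 8, 1, 11, 15]:

(0, 1): arr[0]=13 > arr[1]=12
(0, 2): arr[0]=13 > arr[2]=8
(0, 3): arr[0]=13 > arr[3]=1
(0, 4): arr[0]=13 > arr[4]=11
(1, 2): arr[1]=12 > arr[2]=8
(1, 3): arr[1]=12 > arr[3]=1
(1, 4): arr[1]=12 > arr[4]=11
(2, 3): arr[2]=8 > arr[3]=1

Total inversions: 8

The array has 8 inversion(s): (0,1), (0,2), (0,3), (0,4), (1,2), (1,3), (1,4), (2,3). Each pair (i,j) satisfies i < j and arr[i] > arr[j].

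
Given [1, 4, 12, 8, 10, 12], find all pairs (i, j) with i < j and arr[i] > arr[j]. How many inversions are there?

Finding inversions in [1, 4, 12, 8, 10, 12]:

(2, 3): arr[2]=12 > arr[3]=8
(2, 4): arr[2]=12 > arr[4]=10

Total inversions: 2

The array has 2 inversion(s): (2,3), (2,4). Each pair (i,j) satisfies i < j and arr[i] > arr[j].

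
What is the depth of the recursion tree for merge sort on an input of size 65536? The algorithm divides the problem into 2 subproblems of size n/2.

For divide and conquer with division factor 2:

Problem sizes at each level:
Level 0: 65536
Level 1: 32768
Level 2: 16384
Level 3: 8192
Level 4: 4096
Level 5: 2048
Level 6: 1024
Level 7: 512
Level 8: 256
Level 9: 128
Level 10: 64
Level 11: 32
Level 12: 16
Level 13: 8
Level 14: 4
Level 15: 2
Level 16: 1

The root is level 0 and the size-1 base case is level 16 (the tree spans levels 0 through 16, i.e. 17 levels counting the root), so the depth is the number of divisions: log_2(65536) = 16

The recursion tree depth is log_2(65536) = 16. At each level, the problem size is divided by 2, so it takes 16 divisions to reduce to a base case of size 1. The algorithm makes 2 recursive calls at each level.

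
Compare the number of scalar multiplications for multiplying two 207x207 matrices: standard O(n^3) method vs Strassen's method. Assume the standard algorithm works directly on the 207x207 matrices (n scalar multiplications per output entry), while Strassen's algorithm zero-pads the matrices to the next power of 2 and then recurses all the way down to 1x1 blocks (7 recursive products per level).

Matrix multiplication for 207x207 matrices:

Strassen's algorithm requires power-of-2 dimensions. Pad 207x207 to 256x256 (next power of 2).

Standard algorithm: 207^3 = 8869743 multiplications
Strassen's algorithm: 7^(log2(256)) = 7^8 = 5764801 multiplications
Savings: 8869743 - 5764801 = 3104942 multiplications

Standard: 8869743 multiplications (207^3). Strassen: 5764801 multiplications (7^8, after padding to 256x256). Strassen reduces 8 recursive multiplications to 7 at each level.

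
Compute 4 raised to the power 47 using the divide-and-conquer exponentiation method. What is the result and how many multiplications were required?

Computing 4^47 by squaring (build up from 4^1; each line after the first costs one multiplication):

4^1 = 4
4^2 = (4^1)^2 = 4^2 = 16
4^4 = (4^2)^2 = 16^2 = 256
4^5 = 4 * 4^4 = 4 * 256 = 1024
4^10 = (4^5)^2 = 1024^2 = 1048576
4^11 = 4 * 4^10 = 4 * 1048576 = 4194304
4^22 = (4^11)^2 = 4194304^2 = 17592186044416
4^23 = 4 * 4^22 = 4 * 17592186044416 = 70368744177664
4^46 = (4^23)^2 = 70368744177664^2 = 4951760157141521099596496896
4^47 = 4 * 4^46 = 4 * 4951760157141521099596496896 = 19807040628566084398385987584

Result: 19807040628566084398385987584
Multiplications needed: 9 (9 lines after 4^1)

4^47 = 19807040628566084398385987584. Using exponentiation by squaring, this requires 9 multiplications. The key idea: if the exponent is even, square the half-power; if odd, multiply by the base once.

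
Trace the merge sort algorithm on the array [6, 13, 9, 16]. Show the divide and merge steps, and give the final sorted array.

Merge sort trace:

Split: [6, 13, 9, 16] -> [6, 13] and [9, 16]
  Split: [6, 13] -> [6] and [13]
  Merge: [6] + [13] -> [6, 13]
  Split: [9, 16] -> [9] and [16]
  Merge: [9] + [16] -> [9, 16]
Merge: [6, 13] + [9, 16] -> [6, 9, 13, 16]

Final sorted array: [6, 9, 13, 16]

The merge sort proceeds by recursively splitting the array and merging sorted halves.
After all merges, the sorted array is [6, 9, 13, 16].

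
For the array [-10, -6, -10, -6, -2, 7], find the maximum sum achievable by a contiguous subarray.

Using Kadane's algorithm on [-10, -6, -10, -6, -2, 7]:

Scanning through the array:
Position 1 (value -6): max_ending_here = -6, max_so_far = -6
Position 2 (value -10): max_ending_here = -10, max_so_far = -6
Position 3 (value -6): max_ending_here = -6, max_so_far = -6
Position 4 (value -2): max_ending_here = -2, max_so_far = -2
Position 5 (value 7): max_ending_here = 7, max_so_far = 7

Maximum subarray: [7]
Maximum sum: 7

The maximum subarray is [7] with sum 7. This subarray runs from index 5 to index 5.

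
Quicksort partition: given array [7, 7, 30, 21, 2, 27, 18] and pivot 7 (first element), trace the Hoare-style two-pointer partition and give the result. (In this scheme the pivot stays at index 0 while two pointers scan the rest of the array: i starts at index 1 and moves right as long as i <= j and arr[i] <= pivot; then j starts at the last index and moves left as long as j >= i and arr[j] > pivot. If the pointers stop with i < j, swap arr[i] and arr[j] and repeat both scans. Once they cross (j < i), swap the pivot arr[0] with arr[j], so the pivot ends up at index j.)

Hoare-style two-pointer partition with pivot = 7:

Initial array: [7, 7, 30, 21, 2, 27, 18]

Pointers start at i = 1, j = 6.
i stops at index 2 (arr[2]=30 > 7), j stops at index 4 (arr[4]=2 <= 7): swap arr[2] and arr[4], array becomes [7, 7, 2, 21, 30, 27, 18]
i ends at 3, j ends at 2: the pointers have crossed (j < i), so scanning stops.

Swap pivot arr[0] with arr[2] to place pivot at position 2: [2, 7, 7, 21, 30, 27, 18]
Pivot position: 2

After partitioning with pivot 7, the array becomes [2, 7, 7, 21, 30, 27, 18]. The pivot is placed at index 2. All elements to the left of the pivot are <= 7, and all elements to the right are > 7.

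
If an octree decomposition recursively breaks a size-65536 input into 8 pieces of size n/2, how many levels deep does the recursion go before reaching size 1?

For divide and conquer with division factor 2:

Problem sizes at each level:
Level 0: 65536
Level 1: 32768
Level 2: 16384
Level 3: 8192
Level 4: 4096
Level 5: 2048
Level 6: 1024
Level 7: 512
Level 8: 256
Level 9: 128
Level 10: 64
Level 11: 32
Level 12: 16
Level 13: 8
Level 14: 4
Level 15: 2
Level 16: 1

The root is level 0 and the size-1 base case is level 16 (the tree spans levels 0 through 16, i.e. 17 levels counting the root), so the depth is the number of divisions: log_2(65536) = 16

The recursion tree depth is log_2(65536) = 16. At each level, the problem size is divided by 2, so it takes 16 divisions to reduce to a base case of size 1. The algorithm makes 8 recursive calls at each level.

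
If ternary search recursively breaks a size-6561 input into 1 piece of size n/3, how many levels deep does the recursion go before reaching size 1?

For divide and conquer with division factor 3:

Problem sizes at each level:
Level 0: 6561
Level 1: 2187
Level 2: 729
Level 3: 243
Level 4: 81
Level 5: 27
Level 6: 9
Level 7: 3
Level 8: 1

The root is level 0 and the size-1 base case is level 8 (the tree spans levels 0 through 8, i.e. 9 levels counting the root), so the depth is the number of divisions: log_3(6561) = 8

The recursion tree depth is log_3(6561) = 8. At each level, the problem size is divided by 3, so it takes 8 divisions to reduce to a base case of size 1. The algorithm makes 1 recursive call at each level.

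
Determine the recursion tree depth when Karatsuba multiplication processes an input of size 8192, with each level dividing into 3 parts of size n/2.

For divide and conquer with division factor 2:

Problem sizes at each level:
Level 0: 8192
Level 1: 4096
Level 2: 2048
Level 3: 1024
Level 4: 512
Level 5: 256
Level 6: 128
Level 7: 64
Level 8: 32
Level 9: 16
Level 10: 8
Level 11: 4
Level 12: 2
Level 13: 1

The root is level 0 and the size-1 base case is level 13 (the tree spans levels 0 through 13, i.e. 14 levels counting the root), so the depth is the number of divisions: log_2(8192) = 13

The recursion tree depth is log_2(8192) = 13. At each level, the problem size is divided by 2, so it takes 13 divisions to reduce to a base case of size 1. The algorithm makes 3 recursive calls at each level.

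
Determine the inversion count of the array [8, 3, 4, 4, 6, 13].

Finding inversions in [8, 3, 4, 4, 6, 13]:

(0, 1): arr[0]=8 > arr[1]=3
(0, 2): arr[0]=8 > arr[2]=4
(0, 3): arr[0]=8 > arr[3]=4
(0, 4): arr[0]=8 > arr[4]=6

Total inversions: 4

The array has 4 inversion(s): (0,1), (0,2), (0,3), (0,4). Each pair (i,j) satisfies i < j and arr[i] > arr[j].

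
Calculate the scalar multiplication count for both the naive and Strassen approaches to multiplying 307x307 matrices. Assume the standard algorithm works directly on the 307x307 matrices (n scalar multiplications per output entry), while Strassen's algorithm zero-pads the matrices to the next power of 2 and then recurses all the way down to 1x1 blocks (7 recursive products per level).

Matrix multiplication for 307x307 matrices:

Strassen's algorithm requires power-of-2 dimensions. Pad 307x307 to 512x512 (next power of 2).

Standard algorithm: 307^3 = 28934443 multiplications
Strassen's algorithm: 7^(log2(512)) = 7^9 = 40353607 multiplications
Difference: 28934443 - 40353607 = -11419164 (Strassen uses MORE here due to padding overhead — for small or just-over-power-of-2 n, padding can outweigh the per-level savings)

Standard: 28934443 multiplications (307^3). Strassen: 40353607 multiplications (7^9, after padding to 512x512). Strassen reduces 8 recursive multiplications to 7 at each level.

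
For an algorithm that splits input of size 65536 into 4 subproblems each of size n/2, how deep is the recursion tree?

For divide and conquer with division factor 2:

Problem sizes at each level:
Level 0: 65536
Level 1: 32768
Level 2: 16384
Level 3: 8192
Level 4: 4096
Level 5: 2048
Level 6: 1024
Level 7: 512
Level 8: 256
Level 9: 128
Level 10: 64
Level 11: 32
Level 12: 16
Level 13: 8
Level 14: 4
Level 15: 2
Level 16: 1

The root is level 0 and the size-1 base case is level 16 (the tree spans levels 0 through 16, i.e. 17 levels counting the root), so the depth is the number of divisions: log_2(65536) = 16

The recursion tree depth is log_2(65536) = 16. At each level, the problem size is divided by 2, so it takes 16 divisions to reduce to a base case of size 1. The algorithm makes 4 recursive calls at each level.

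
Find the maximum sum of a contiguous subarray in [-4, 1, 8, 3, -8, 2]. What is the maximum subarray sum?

Using Kadane's algorithm on [-4, 1, 8, 3, -8, 2]:

Scanning through the array:
Position 1 (value 1): max_ending_here = 1, max_so_far = 1
Position 2 (value 8): max_ending_here = 9, max_so_far = 9
Position 3 (value 3): max_ending_here = 12, max_so_far = 12
Position 4 (value -8): max_ending_here = 4, max_so_far = 12
Position 5 (value 2): max_ending_here = 6, max_so_far = 12

Maximum subarray: [1, 8, 3]
Maximum sum: 12

The maximum subarray is [1, 8, 3] with sum 12. This subarray runs from index 1 to index 3.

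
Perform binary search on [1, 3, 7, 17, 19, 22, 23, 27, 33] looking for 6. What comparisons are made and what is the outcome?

Binary search for 6 in [1, 3, 7, 17, 19, 22, 23, 27, 33]:

lo=0, hi=8, mid=4, arr[mid]=19 -> 19 > 6, search left half
lo=0, hi=3, mid=1, arr[mid]=3 -> 3 < 6, search right half
lo=2, hi=3, mid=2, arr[mid]=7 -> 7 > 6, search left half
lo=2 > hi=1, target 6 not found

Binary search determines that 6 is not in the array after 3 comparisons. The search space was exhausted without finding the target.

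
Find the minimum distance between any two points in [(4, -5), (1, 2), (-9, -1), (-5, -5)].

Computing all pairwise distances among 4 points:

d((4, -5), (1, 2)) = 7.6158
d((4, -5), (-9, -1)) = 13.6015
d((4, -5), (-5, -5)) = 9.0
d((1, 2), (-9, -1)) = 10.4403
d((1, 2), (-5, -5)) = 9.2195
d((-9, -1), (-5, -5)) = 5.6569 <-- minimum

Closest pair: (-9, -1) and (-5, -5) with distance 5.6569

The closest pair is (-9, -1) and (-5, -5) with Euclidean distance 5.6569. For 4 points, brute-force pairwise comparison is shown above. For large n, the divide-and-conquer algorithm (sort by x, recurse on halves, check the dividing strip) achieves O(n log n).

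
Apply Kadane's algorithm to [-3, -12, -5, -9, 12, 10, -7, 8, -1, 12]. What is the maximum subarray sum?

Using Kadane's algorithm on [-3, -12, -5, -9, 12, 10, -7, 8, -1, 12]:

Scanning through the array:
Position 1 (value -12): max_ending_here = -12, max_so_far = -3
Position 2 (value -5): max_ending_here = -5, max_so_far = -3
Position 3 (value -9): max_ending_here = -9, max_so_far = -3
Position 4 (value 12): max_ending_here = 12, max_so_far = 12
Position 5 (value 10): max_ending_here = 22, max_so_far = 22
Position 6 (value -7): max_ending_here = 15, max_so_far = 22
Position 7 (value 8): max_ending_here = 23, max_so_far = 23
Position 8 (value -1): max_ending_here = 22, max_so_far = 23
Position 9 (value 12): max_ending_here = 34, max_so_far = 34

Maximum subarray: [12, 10, -7, 8, -1, 12]
Maximum sum: 34

The maximum subarray is [12, 10, -7, 8, -1, 12] with sum 34. This subarray runs from index 4 to index 9.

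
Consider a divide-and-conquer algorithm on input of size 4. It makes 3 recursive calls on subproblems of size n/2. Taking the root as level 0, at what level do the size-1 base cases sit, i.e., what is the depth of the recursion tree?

For divide and conquer with division factor 2:

Problem sizes at each level:
Level 0: 4
Level 1: 2
Level 2: 1

The root is level 0 and the size-1 base case is level 2 (the tree spans levels 0 through 2, i.e. 3 levels counting the root), so the depth is the number of divisions: log_2(4) = 2

The recursion tree depth is log_2(4) = 2. At each level, the problem size is divided by 2, so it takes 2 divisions to reduce to a base case of size 1. The algorithm makes 3 recursive calls at each level.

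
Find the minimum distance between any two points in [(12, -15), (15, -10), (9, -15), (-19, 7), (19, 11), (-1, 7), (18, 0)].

Computing all pairwise distances among 7 points:

d((12, -15), (15, -10)) = 5.831
d((12, -15), (9, -15)) = 3.0 <-- minimum
d((12, -15), (-19, 7)) = 38.0132
d((12, -15), (19, 11)) = 26.9258
d((12, -15), (-1, 7)) = 25.5539
d((12, -15), (18, 0)) = 16.1555
d((15, -10), (9, -15)) = 7.8102
d((15, -10), (-19, 7)) = 38.0132
d((15, -10), (19, 11)) = 21.3776
d((15, -10), (-1, 7)) = 23.3452
d((15, -10), (18, 0)) = 10.4403
d((9, -15), (-19, 7)) = 35.609
d((9, -15), (19, 11)) = 27.8568
d((9, -15), (-1, 7)) = 24.1661
d((9, -15), (18, 0)) = 17.4929
d((-19, 7), (19, 11)) = 38.2099
d((-19, 7), (-1, 7)) = 18.0
d((-19, 7), (18, 0)) = 37.6563
d((19, 11), (-1, 7)) = 20.3961
d((19, 11), (18, 0)) = 11.0454
d((-1, 7), (18, 0)) = 20.2485

Closest pair: (12, -15) and (9, -15) with distance 3.0

The closest pair is (12, -15) and (9, -15) with Euclidean distance 3.0. For 7 points, brute-force pairwise comparison is shown above. For large n, the divide-and-conquer algorithm (sort by x, recurse on halves, check the dividing strip) achieves O(n log n).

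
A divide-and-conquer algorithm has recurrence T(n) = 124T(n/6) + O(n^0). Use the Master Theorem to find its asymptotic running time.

Master Theorem for T(n) = 124T(n/6) + O(n^0):

a = 124, b = 6, c = 0
log_b(a) = log_6(124) = 2.6903

Case 1: c = 0 < log_6(124) = 2.6903
T(n) = O(n^(log_6 124))

For T(n) = 124T(n/6) + O(n^0): log_6(124) = 2.6903. This is Case 1 of the Master Theorem (c < log_b(a), work dominated by leaves), giving O(n^(log_6 124)).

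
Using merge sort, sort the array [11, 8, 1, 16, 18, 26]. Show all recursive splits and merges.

Merge sort trace:

Split: [11, 8, 1, 16, 18, 26] -> [11, 8, 1] and [16, 18, 26]
  Split: [11, 8, 1] -> [11] and [8, 1]
    Split: [8, 1] -> [8] and [1]
    Merge: [8] + [1] -> [1, 8]
  Merge: [11] + [1, 8] -> [1, 8, 11]
  Split: [16, 18, 26] -> [16] and [18, 26]
    Split: [18, 26] -> [18] and [26]
    Merge: [18] + [26] -> [18, 26]
  Merge: [16] + [18, 26] -> [16, 18, 26]
Merge: [1, 8, 11] + [16, 18, 26] -> [1, 8, 11, 16, 18, 26]

Final sorted array: [1, 8, 11, 16, 18, 26]

The merge sort proceeds by recursively splitting the array and merging sorted halves.
After all merges, the sorted array is [1, 8, 11, 16, 18, 26].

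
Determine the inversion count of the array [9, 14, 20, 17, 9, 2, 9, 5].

Finding inversions in [9, 14, 20, 17, 9, 2, 9, 5]:

(0, 5): arr[0]=9 > arr[5]=2
(0, 7): arr[0]=9 > arr[7]=5
(1, 4): arr[1]=14 > arr[4]=9
(1, 5): arr[1]=14 > arr[5]=2
(1, 6): arr[1]=14 > arr[6]=9
(1, 7): arr[1]=14 > arr[7]=5
(2, 3): arr[2]=20 > arr[3]=17
(2, 4): arr[2]=20 > arr[4]=9
(2, 5): arr[2]=20 > arr[5]=2
(2, 6): arr[2]=20 > arr[6]=9
(2, 7): arr[2]=20 > arr[7]=5
(3, 4): arr[3]=17 > arr[4]=9
(3, 5): arr[3]=17 > arr[5]=2
(3, 6): arr[3]=17 > arr[6]=9
(3, 7): arr[3]=17 > arr[7]=5
(4, 5): arr[4]=9 > arr[5]=2
(4, 7): arr[4]=9 > arr[7]=5
(6, 7): arr[6]=9 > arr[7]=5

Total inversions: 18

The array has 18 inversion(s): (0,5), (0,7), (1,4), (1,5), (1,6), (1,7), (2,3), (2,4), (2,5), (2,6), (2,7), (3,4), (3,5), (3,6), (3,7), (4,5), (4,7), (6,7). Each pair (i,j) satisfies i < j and arr[i] > arr[j].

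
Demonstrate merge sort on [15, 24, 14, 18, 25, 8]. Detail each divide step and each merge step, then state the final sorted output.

Merge sort trace:

Split: [15, 24, 14, 18, 25, 8] -> [15, 24, 14] and [18, 25, 8]
  Split: [15, 24, 14] -> [15] and [24, 14]
    Split: [24, 14] -> [24] and [14]
    Merge: [24] + [14] -> [14, 24]
  Merge: [15] + [14, 24] -> [14, 15, 24]
  Split: [18, 25, 8] -> [18] and [25, 8]
    Split: [25, 8] -> [25] and [8]
    Merge: [25] + [8] -> [8, 25]
  Merge: [18] + [8, 25] -> [8, 18, 25]
Merge: [14, 15, 24] + [8, 18, 25] -> [8, 14, 15, 18, 24, 25]

Final sorted array: [8, 14, 15, 18, 24, 25]

The merge sort proceeds by recursively splitting the array and merging sorted halves.
After all merges, the sorted array is [8, 14, 15, 18, 24, 25].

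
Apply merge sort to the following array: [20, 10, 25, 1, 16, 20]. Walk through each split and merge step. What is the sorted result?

Merge sort trace:

Split: [20, 10, 25, 1, 16, 20] -> [20, 10, 25] and [1, 16, 20]
  Split: [20, 10, 25] -> [20] and [10, 25]
    Split: [10, 25] -> [10] and [25]
    Merge: [10] + [25] -> [10, 25]
  Merge: [20] + [10, 25] -> [10, 20, 25]
  Split: [1, 16, 20] -> [1] and [16, 20]
    Split: [16, 20] -> [16] and [20]
    Merge: [16] + [20] -> [16, 20]
  Merge: [1] + [16, 20] -> [1, 16, 20]
Merge: [10, 20, 25] + [1, 16, 20] -> [1, 10, 16, 20, 20, 25]

Final sorted array: [1, 10, 16, 20, 20, 25]

The merge sort proceeds by recursively splitting the array and merging sorted halves.
After all merges, the sorted array is [1, 10, 16, 20, 20, 25].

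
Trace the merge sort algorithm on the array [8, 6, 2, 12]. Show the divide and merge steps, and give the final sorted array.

Merge sort trace:

Split: [8, 6, 2, 12] -> [8, 6] and [2, 12]
  Split: [8, 6] -> [8] and [6]
  Merge: [8] + [6] -> [6, 8]
  Split: [2, 12] -> [2] and [12]
  Merge: [2] + [12] -> [2, 12]
Merge: [6, 8] + [2, 12] -> [2, 6, 8, 12]

Final sorted array: [2, 6, 8, 12]

The merge sort proceeds by recursively splitting the array and merging sorted halves.
After all merges, the sorted array is [2, 6, 8, 12].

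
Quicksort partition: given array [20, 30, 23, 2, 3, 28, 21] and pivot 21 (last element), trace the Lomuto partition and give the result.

Lomuto partition with pivot = 21:

Initial array: [20, 30, 23, 2, 3, 28, 21]

arr[0]=20 <= 21: swap with position 0, array becomes [20, 30, 23, 2, 3, 28, 21]
arr[1]=30 > 21: no swap
arr[2]=23 > 21: no swap
arr[3]=2 <= 21: swap with position 1, array becomes [20, 2, 23, 30, 3, 28, 21]
arr[4]=3 <= 21: swap with position 2, array becomes [20, 2, 3, 30, 23, 28, 21]
arr[5]=28 > 21: no swap

Place pivot at position 3: [20, 2, 3, 21, 23, 28, 30]
Pivot position: 3

After partitioning with pivot 21, the array becomes [20, 2, 3, 21, 23, 28, 30]. The pivot is placed at index 3. All elements to the left of the pivot are <= 21, and all elements to the right are > 21.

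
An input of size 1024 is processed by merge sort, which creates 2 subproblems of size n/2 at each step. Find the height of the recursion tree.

For divide and conquer with division factor 2:

Problem sizes at each level:
Level 0: 1024
Level 1: 512
Level 2: 256
Level 3: 128
Level 4: 64
Level 5: 32
Level 6: 16
Level 7: 8
Level 8: 4
Level 9: 2
Level 10: 1

The root is level 0 and the size-1 base case is level 10 (the tree spans levels 0 through 10, i.e. 11 levels counting the root), so the depth is the number of divisions: log_2(1024) = 10

The recursion tree depth is log_2(1024) = 10. At each level, the problem size is divided by 2, so it takes 10 divisions to reduce to a base case of size 1. The algorithm makes 2 recursive calls at each level.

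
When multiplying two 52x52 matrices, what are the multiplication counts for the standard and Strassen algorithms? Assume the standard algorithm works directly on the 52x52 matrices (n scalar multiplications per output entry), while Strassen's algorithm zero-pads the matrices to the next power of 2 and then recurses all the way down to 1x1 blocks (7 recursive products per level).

Matrix multiplication for 52x52 matrices:

Strassen's algorithm requires power-of-2 dimensions. Pad 52x52 to 64x64 (next power of 2).

Standard algorithm: 52^3 = 140608 multiplications
Strassen's algorithm: 7^(log2(64)) = 7^6 = 117649 multiplications
Savings: 140608 - 117649 = 22959 multiplications

Standard: 140608 multiplications (52^3). Strassen: 117649 multiplications (7^6, after padding to 64x64). Strassen reduces 8 recursive multiplications to 7 at each level.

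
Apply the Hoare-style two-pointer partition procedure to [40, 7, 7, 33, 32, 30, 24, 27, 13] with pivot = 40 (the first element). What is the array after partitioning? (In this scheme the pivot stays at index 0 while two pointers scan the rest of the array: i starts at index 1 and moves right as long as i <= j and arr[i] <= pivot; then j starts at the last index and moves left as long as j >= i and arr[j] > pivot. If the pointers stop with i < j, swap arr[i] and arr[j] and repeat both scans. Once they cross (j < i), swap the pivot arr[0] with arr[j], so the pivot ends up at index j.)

Hoare-style two-pointer partition with pivot = 40:

Initial array: [40, 7, 7, 33, 32, 30, 24, 27, 13]

Pointers start at i = 1, j = 8.
i ends at 9, j ends at 8: the pointers have crossed (j < i), so scanning stops.

Swap pivot arr[0] with arr[8] to place pivot at position 8: [13, 7, 7, 33, 32, 30, 24, 27, 40]
Pivot position: 8

After partitioning with pivot 40, the array becomes [13, 7, 7, 33, 32, 30, 24, 27, 40]. The pivot is placed at index 8. All elements to the left of the pivot are <= 40, and all elements to the right are > 40.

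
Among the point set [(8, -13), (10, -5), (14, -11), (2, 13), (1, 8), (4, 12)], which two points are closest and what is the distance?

Computing all pairwise distances among 6 points:

d((8, -13), (10, -5)) = 8.2462
d((8, -13), (14, -11)) = 6.3246
d((8, -13), (2, 13)) = 26.6833
d((8, -13), (1, 8)) = 22.1359
d((8, -13), (4, 12)) = 25.318
d((10, -5), (14, -11)) = 7.2111
d((10, -5), (2, 13)) = 19.6977
d((10, -5), (1, 8)) = 15.8114
d((10, -5), (4, 12)) = 18.0278
d((14, -11), (2, 13)) = 26.8328
d((14, -11), (1, 8)) = 23.0217
d((14, -11), (4, 12)) = 25.0799
d((2, 13), (1, 8)) = 5.099
d((2, 13), (4, 12)) = 2.2361 <-- minimum
d((1, 8), (4, 12)) = 5.0

Closest pair: (2, 13) and (4, 12) with distance 2.2361

The closest pair is (2, 13) and (4, 12) with Euclidean distance 2.2361. For 6 points, brute-force pairwise comparison is shown above. For large n, the divide-and-conquer algorithm (sort by x, recurse on halves, check the dividing strip) achieves O(n log n).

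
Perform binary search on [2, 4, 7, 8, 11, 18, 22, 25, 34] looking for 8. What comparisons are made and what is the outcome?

Binary search for 8 in [2, 4, 7, 8, 11, 18, 22, 25, 34]:

lo=0, hi=8, mid=4, arr[mid]=11 -> 11 > 8, search left half
lo=0, hi=3, mid=1, arr[mid]=4 -> 4 < 8, search right half
lo=2, hi=3, mid=2, arr[mid]=7 -> 7 < 8, search right half
lo=3, hi=3, mid=3, arr[mid]=8 -> Found target at index 3!

Binary search finds 8 at index 3 after 4 comparisons. The search repeatedly halves the search space by comparing with the middle element.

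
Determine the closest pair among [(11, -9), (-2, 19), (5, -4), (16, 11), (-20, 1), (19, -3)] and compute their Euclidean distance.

Computing all pairwise distances among 6 points:

d((11, -9), (-2, 19)) = 30.8707
d((11, -9), (5, -4)) = 7.8102 <-- minimum
d((11, -9), (16, 11)) = 20.6155
d((11, -9), (-20, 1)) = 32.573
d((11, -9), (19, -3)) = 10.0
d((-2, 19), (5, -4)) = 24.0416
d((-2, 19), (16, 11)) = 19.6977
d((-2, 19), (-20, 1)) = 25.4558
d((-2, 19), (19, -3)) = 30.4138
d((5, -4), (16, 11)) = 18.6011
d((5, -4), (-20, 1)) = 25.4951
d((5, -4), (19, -3)) = 14.0357
d((16, 11), (-20, 1)) = 37.3631
d((16, 11), (19, -3)) = 14.3178
d((-20, 1), (19, -3)) = 39.2046

Closest pair: (11, -9) and (5, -4) with distance 7.8102

The closest pair is (11, -9) and (5, -4) with Euclidean distance 7.8102. For 6 points, brute-force pairwise comparison is shown above. For large n, the divide-and-conquer algorithm (sort by x, recurse on halves, check the dividing strip) achieves O(n log n).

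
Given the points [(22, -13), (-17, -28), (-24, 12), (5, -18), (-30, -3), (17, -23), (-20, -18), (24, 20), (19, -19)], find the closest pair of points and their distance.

Computing all pairwise distances among 9 points:

d((22, -13), (-17, -28)) = 41.7852
d((22, -13), (-24, 12)) = 52.3546
d((22, -13), (5, -18)) = 17.72
d((22, -13), (-30, -3)) = 52.9528
d((22, -13), (17, -23)) = 11.1803
d((22, -13), (-20, -18)) = 42.2966
d((22, -13), (24, 20)) = 33.0606
d((22, -13), (19, -19)) = 6.7082
d((-17, -28), (-24, 12)) = 40.6079
d((-17, -28), (5, -18)) = 24.1661
d((-17, -28), (-30, -3)) = 28.178
d((-17, -28), (17, -23)) = 34.3657
d((-17, -28), (-20, -18)) = 10.4403
d((-17, -28), (24, 20)) = 63.1269
d((-17, -28), (19, -19)) = 37.108
d((-24, 12), (5, -18)) = 41.7253
d((-24, 12), (-30, -3)) = 16.1555
d((-24, 12), (17, -23)) = 53.9073
d((-24, 12), (-20, -18)) = 30.2655
d((-24, 12), (24, 20)) = 48.6621
d((-24, 12), (19, -19)) = 53.0094
d((5, -18), (-30, -3)) = 38.0789
d((5, -18), (17, -23)) = 13.0
d((5, -18), (-20, -18)) = 25.0
d((5, -18), (24, 20)) = 42.4853
d((5, -18), (19, -19)) = 14.0357
d((-30, -3), (17, -23)) = 51.0784
d((-30, -3), (-20, -18)) = 18.0278
d((-30, -3), (24, 20)) = 58.6941
d((-30, -3), (19, -19)) = 51.5461
d((17, -23), (-20, -18)) = 37.3363
d((17, -23), (24, 20)) = 43.566
d((17, -23), (19, -19)) = 4.4721 <-- minimum
d((-20, -18), (24, 20)) = 58.1378
d((-20, -18), (19, -19)) = 39.0128
d((24, 20), (19, -19)) = 39.3192

Closest pair: (17, -23) and (19, -19) with distance 4.4721

The closest pair is (17, -23) and (19, -19) with Euclidean distance 4.4721. For 9 points, brute-force pairwise comparison is shown above. For large n, the divide-and-conquer algorithm (sort by x, recurse on halves, check the dividing strip) achieves O(n log n).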